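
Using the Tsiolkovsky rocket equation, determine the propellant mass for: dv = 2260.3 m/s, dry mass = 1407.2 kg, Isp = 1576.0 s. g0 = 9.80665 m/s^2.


ve = Isp * g0 = 1576.0 * 9.80665 = 15455.280400 m/s
mass ratio = exp(dv/ve) = exp(2260.3/15455.280400) = 1.15748292
m_prop = m_dry * (mr - 1) = 1407.2 * (1.15748292 - 1)
m_prop = 221.6100 kg

221.6100 kg


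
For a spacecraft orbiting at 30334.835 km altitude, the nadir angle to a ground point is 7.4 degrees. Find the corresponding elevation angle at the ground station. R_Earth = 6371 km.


r = R_E + alt = 36705.8350 km
Law of sines in the satellite / Earth-center / ground-point triangle:
  sin(nadir)/R_E = sin(90 + el)/r  =>  cos(el) = (r/R_E)*sin(nadir)
cos(el) = (36705.8350 / 6371.0000) * sin(7.4 deg) = 0.7420421
el = arccos(0.7420421) = 42.0943 deg
(Earth-central angle = 90 - nadir - el = 40.5057 deg)

42.0943 degrees


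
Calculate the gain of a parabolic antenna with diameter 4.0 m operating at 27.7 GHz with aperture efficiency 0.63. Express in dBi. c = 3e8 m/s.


lambda = c/f = 3e8 / 2.77e+10 = 0.01083032 m
G = eta*(pi*D/lambda)^2 = 0.63*(pi*4.0/0.01083032)^2
G = 848159.0612 (linear)
G = 10*log10(848159.0612) = 59.2848 dBi

59.2848 dBi


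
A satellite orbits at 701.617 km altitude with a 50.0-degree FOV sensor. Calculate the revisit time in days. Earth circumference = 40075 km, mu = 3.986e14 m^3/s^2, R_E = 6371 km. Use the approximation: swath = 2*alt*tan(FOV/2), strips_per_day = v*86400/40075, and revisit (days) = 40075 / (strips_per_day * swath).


swath = 2*701.617*tan(0.4363323) = 654.3388 km
v = sqrt(mu/r) = 7507.2102 m/s = 7.5072 km/s
strips/day = v*86400/40075 = 7.5072*86400/40075 = 16.1852
coverage/day = strips * swath = 16.1852 * 654.3388 = 10590.6212 km
revisit = 40075 / 10590.6212 = 3.7840 days

3.7840 days


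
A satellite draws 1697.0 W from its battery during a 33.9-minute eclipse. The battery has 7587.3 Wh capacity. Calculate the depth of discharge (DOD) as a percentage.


E_used = P * t / 60 = 1697.0 * 33.9 / 60 = 958.8050 Wh
DOD = E_used / E_total * 100 = 958.8050 / 7587.3 * 100
DOD = 12.6370 %

12.6370 %


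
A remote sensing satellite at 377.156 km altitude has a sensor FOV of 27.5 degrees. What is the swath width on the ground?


FOV = 27.5 deg = 0.4799655 rad
swath = 2 * alt * tan(FOV/2) = 2 * 377.156 * tan(0.2399828)
swath = 2 * 377.156 * 0.2446984
swath = 184.5790 km

184.5790 km


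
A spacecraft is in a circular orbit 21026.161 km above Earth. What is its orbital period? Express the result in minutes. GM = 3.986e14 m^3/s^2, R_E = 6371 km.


r = 27397.1610 km = 2.7397161e+07 m
T = 2*pi*sqrt(r^3/mu) = 2*pi*sqrt(2.056443e+22 / 3.986e14)
T = 45130.4396 s = 752.1740 min

752.1740 minutes


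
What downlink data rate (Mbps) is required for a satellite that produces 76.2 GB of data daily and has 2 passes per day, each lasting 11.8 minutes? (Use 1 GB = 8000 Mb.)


total contact time = 2 * 11.8 * 60 = 1416.0000 s
data = 76.2 GB = 609600.0000 Mb
rate = 609600.0000 / 1416.0000 = 430.5085 Mbps

430.5085 Mbps


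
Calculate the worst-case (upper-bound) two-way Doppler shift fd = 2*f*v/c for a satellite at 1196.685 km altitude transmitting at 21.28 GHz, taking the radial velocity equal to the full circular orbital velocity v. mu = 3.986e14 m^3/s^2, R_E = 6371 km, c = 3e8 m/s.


r = 7.567685e+06 m
v = sqrt(mu/r) = 7257.5013 m/s (worst-case radial velocity)
f = 21.28 GHz = 2.128e+10 Hz
fd = 2*f*v/c = 2*2.128e+10*7257.5013/3.0e+08
fd = 1.0295975e+06 Hz

1.0296e+06 Hz


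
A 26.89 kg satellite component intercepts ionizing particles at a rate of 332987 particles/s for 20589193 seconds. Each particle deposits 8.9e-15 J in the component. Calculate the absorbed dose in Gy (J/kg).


Total energy deposited = rate * time * E_per
  = 332987 * 20589193 * 8.9e-15 = 0.06101781 J
Dose = E_total / mass = 0.06101781 / 26.89
Dose = 0.002269164 Gy

0.0023 Gy


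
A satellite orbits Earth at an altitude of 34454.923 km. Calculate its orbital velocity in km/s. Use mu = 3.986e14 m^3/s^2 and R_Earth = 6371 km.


r = R_E + alt = 6371.0 + 34454.923 = 40825.9230 km = 4.0825923e+07 m
v = sqrt(mu/r) = sqrt(3.986e14 / 4.0825923e+07) = 3124.6447 m/s = 3.1246 km/s

3.1246 km/s


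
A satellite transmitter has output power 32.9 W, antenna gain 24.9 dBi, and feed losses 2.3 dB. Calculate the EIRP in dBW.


Pt = 32.9 W = 15.1720 dBW
EIRP = Pt_dBW + Gt - losses = 15.1720 + 24.9 - 2.3 = 37.7720 dBW

37.7720 dBW


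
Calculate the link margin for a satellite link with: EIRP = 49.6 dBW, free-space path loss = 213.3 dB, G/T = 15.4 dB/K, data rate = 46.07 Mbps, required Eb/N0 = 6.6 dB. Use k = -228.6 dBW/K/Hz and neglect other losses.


C/N0 = EIRP - FSPL + G/T - k = 49.6 - 213.3 + 15.4 - (-228.6)
C/N0 = 80.3000 dB-Hz
R_b = 46.07 Mbps = 4.607e+07 bps -> 10*log10(R_b) = 76.6342 dB-Hz
Eb/N0 = C/N0 - 10*log10(R_b) = 80.3000 - 76.6342 = 3.6658 dB
Margin = Eb/N0 - Eb/N0_req = 3.6658 - 6.6 = -2.9342 dB (negative margin: link does not close)

-2.9342 dB


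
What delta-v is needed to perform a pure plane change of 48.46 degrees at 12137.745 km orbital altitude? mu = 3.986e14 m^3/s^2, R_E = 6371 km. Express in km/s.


r = 18508.7450 km = 1.8508745e+07 m
V = sqrt(mu/r) = 4640.6644 m/s
di = 48.46 deg = 0.8457866 rad
dV = 2*V*sin(di/2) = 2*4640.6644*sin(0.4228933)
dV = 3809.0625 m/s = 3.8091 km/s

3.8091 km/s


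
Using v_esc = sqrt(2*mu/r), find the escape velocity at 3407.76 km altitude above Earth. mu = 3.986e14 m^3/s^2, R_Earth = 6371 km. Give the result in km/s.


r = 6371.0 + 3407.76 = 9778.7600 km = 9.77876e+06 m
v_esc = sqrt(2*mu/r) = sqrt(2*3.986e14 / 9.77876e+06)
v_esc = 9029.0436 m/s = 9.0290 km/s

9.0290 km/s


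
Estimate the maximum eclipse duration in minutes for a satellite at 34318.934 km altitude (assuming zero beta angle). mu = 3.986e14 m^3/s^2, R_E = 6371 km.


r = 40689.9340 km
T = 1361.4147 min
Eclipse fraction = arcsin(R_E/r)/pi = arcsin(6371.0000/40689.9340)/pi
= arcsin(0.1565744)/pi = 0.05004508
Eclipse duration = 0.05004508 * 1361.4147 = 68.1321 min

68.1321 minutes


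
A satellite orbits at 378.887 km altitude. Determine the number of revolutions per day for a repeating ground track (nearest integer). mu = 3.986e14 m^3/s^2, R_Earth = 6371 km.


r = 6.749887e+06 m
T = 2*pi*sqrt(r^3/mu) = 5518.9438 s = 91.9824 min
revs/day = 1440 / 91.9824 = 15.6552
Rounded: 16 revolutions per day

16 revolutions per day


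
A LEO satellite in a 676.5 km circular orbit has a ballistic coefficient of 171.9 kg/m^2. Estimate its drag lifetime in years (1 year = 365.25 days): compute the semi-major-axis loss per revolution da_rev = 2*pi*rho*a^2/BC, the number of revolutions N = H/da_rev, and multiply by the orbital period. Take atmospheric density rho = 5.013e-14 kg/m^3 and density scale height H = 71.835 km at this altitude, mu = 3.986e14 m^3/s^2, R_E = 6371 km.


a = R_E + alt = 7047.5000 km = 7.0475e+06 m
da_rev = 2*pi*rho*a^2/BC = 2*pi*5.013e-14*(7.0475e+06)^2/171.9 = 0.0910063854 m per revolution
N = H/da_rev = 71835.0000 m / 0.0910063854 m = 789340.2170 revolutions
P = 2*pi*sqrt(a^3/mu) = 5887.9464 s
lifetime = N*P = 789340.2170 * 5887.9464 = 4.6475929e+09 s = 53791.5844 days
years = 53791.5844 / 365.25 = 147.2733 years

147.2733 years


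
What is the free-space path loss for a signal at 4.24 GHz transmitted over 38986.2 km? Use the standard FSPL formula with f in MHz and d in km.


f = 4.24 GHz = 4240.0000 MHz
d = 38986.2 km
FSPL = 32.44 + 20*log10(4240.0000) + 20*log10(38986.2)
FSPL = 32.44 + 72.5473 + 91.8182
FSPL = 196.8055 dB

196.8055 dB


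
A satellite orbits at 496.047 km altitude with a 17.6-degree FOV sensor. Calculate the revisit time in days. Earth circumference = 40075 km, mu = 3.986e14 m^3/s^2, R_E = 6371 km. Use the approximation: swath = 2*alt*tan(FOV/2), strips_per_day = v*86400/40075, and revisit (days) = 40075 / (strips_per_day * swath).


swath = 2*496.047*tan(0.153589) = 153.5843 km
v = sqrt(mu/r) = 7618.7485 m/s = 7.6187 km/s
strips/day = v*86400/40075 = 7.6187*86400/40075 = 16.4257
coverage/day = strips * swath = 16.4257 * 153.5843 = 2522.7289 km
revisit = 40075 / 2522.7289 = 15.8856 days

15.8856 days


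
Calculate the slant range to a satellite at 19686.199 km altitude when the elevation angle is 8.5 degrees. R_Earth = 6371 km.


h = 19686.199 km, el = 8.5 deg
d = -R_E*sin(el) + sqrt((R_E*sin(el))^2 + 2*R_E*h + h^2)
d = -6371.0000*sin(0.148353) + sqrt((6371.0000*0.1478094)^2 + 2*6371.0000*19686.199 + 19686.199^2)
d = 24342.1898 km

24342.1898 km


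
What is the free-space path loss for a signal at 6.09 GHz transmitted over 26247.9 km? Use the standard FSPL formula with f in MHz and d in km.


f = 6.09 GHz = 6090.0000 MHz
d = 26247.9 km
FSPL = 32.44 + 20*log10(6090.0000) + 20*log10(26247.9)
FSPL = 32.44 + 75.6923 + 88.3819
FSPL = 196.5142 dB

196.5142 dB


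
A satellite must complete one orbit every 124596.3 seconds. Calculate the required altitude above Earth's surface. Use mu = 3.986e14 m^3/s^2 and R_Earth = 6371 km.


T = 124596.3 s
r = (mu*T^2/(4*pi^2))^(1/3) = (3.986e14 * 124596.3^2 / (4*pi^2))^(1/3)
r = 5.3917442e+07 m = 53917.4424 km
alt = r - R_E = 53917.4424 - 6371 = 47546.4424 km

47546.4424 km


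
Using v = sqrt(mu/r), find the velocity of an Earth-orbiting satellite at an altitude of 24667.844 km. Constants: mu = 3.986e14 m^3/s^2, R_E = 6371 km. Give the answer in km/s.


r = R_E + alt = 6371.0 + 24667.844 = 31038.8440 km = 3.1038844e+07 m
v = sqrt(mu/r) = sqrt(3.986e14 / 3.1038844e+07) = 3583.5699 m/s = 3.5836 km/s

3.5836 km/s


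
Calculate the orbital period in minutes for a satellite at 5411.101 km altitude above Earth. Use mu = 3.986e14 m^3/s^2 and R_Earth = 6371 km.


r = 11782.1010 km = 1.1782101e+07 m
T = 2*pi*sqrt(r^3/mu) = 2*pi*sqrt(1.6355666e+21 / 3.986e14)
T = 12727.5653 s = 212.1261 min

212.1261 minutes


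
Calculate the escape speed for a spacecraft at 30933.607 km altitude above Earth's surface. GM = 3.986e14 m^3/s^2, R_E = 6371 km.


r = 6371.0 + 30933.607 = 37304.6070 km = 3.7304607e+07 m
v_esc = sqrt(2*mu/r) = sqrt(2*3.986e14 / 3.7304607e+07)
v_esc = 4622.7713 m/s = 4.6228 km/s

4.6228 km/s


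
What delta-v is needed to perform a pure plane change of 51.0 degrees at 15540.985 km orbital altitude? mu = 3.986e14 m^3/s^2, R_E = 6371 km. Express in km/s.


r = 21911.9850 km = 2.1911985e+07 m
V = sqrt(mu/r) = 4265.0859 m/s
di = 51.0 deg = 0.8901179 rad
dV = 2*V*sin(di/2) = 2*4265.0859*sin(0.445059)
dV = 3672.3336 m/s = 3.6723 km/s

3.6723 km/s


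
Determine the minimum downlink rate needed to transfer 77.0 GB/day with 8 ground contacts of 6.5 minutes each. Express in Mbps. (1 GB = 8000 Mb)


total contact time = 8 * 6.5 * 60 = 3120.0000 s
data = 77.0 GB = 616000.0000 Mb
rate = 616000.0000 / 3120.0000 = 197.4359 Mbps

197.4359 Mbps


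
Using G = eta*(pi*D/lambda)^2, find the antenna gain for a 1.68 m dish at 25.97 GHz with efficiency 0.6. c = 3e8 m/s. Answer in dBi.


lambda = c/f = 3e8 / 2.597e+10 = 0.01155179 m
G = eta*(pi*D/lambda)^2 = 0.6*(pi*1.68/0.01155179)^2
G = 125248.0431 (linear)
G = 10*log10(125248.0431) = 50.9777 dBi

50.9777 dBi


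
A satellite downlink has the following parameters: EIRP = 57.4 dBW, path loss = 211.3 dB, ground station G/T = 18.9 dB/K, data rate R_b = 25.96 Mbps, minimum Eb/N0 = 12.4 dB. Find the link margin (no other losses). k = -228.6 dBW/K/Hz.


C/N0 = EIRP - FSPL + G/T - k = 57.4 - 211.3 + 18.9 - (-228.6)
C/N0 = 93.6000 dB-Hz
R_b = 25.96 Mbps = 2.596e+07 bps -> 10*log10(R_b) = 74.1430 dB-Hz
Eb/N0 = C/N0 - 10*log10(R_b) = 93.6000 - 74.1430 = 19.4570 dB
Margin = Eb/N0 - Eb/N0_req = 19.4570 - 12.4 = 7.0570 dB (link closes)

7.0570 dB


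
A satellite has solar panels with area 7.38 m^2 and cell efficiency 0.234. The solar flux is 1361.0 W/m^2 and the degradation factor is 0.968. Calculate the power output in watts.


P = area * eta * S * degradation
P = 7.38 * 0.234 * 1361.0 * 0.968
P = 2275.1273 W

2275.1273 W


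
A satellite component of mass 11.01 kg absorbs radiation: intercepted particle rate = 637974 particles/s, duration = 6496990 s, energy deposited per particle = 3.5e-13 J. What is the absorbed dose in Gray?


Total energy deposited = rate * time * E_per
  = 637974 * 6496990 * 3.5e-13 = 1.4507 J
Dose = E_total / mass = 1.4507 / 11.01
Dose = 0.1317637 Gy

0.1318 Gy


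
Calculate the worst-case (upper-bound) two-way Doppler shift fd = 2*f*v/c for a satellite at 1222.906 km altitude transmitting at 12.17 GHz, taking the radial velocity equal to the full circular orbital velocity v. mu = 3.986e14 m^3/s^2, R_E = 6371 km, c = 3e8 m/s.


r = 7.593906e+06 m
v = sqrt(mu/r) = 7244.9608 m/s (worst-case radial velocity)
f = 12.17 GHz = 1.217e+10 Hz
fd = 2*f*v/c = 2*1.217e+10*7244.9608/3.0e+08
fd = 587807.8178 Hz

587807.8178 Hz


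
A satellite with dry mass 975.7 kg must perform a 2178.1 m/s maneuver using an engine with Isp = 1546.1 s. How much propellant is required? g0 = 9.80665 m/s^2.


ve = Isp * g0 = 1546.1 * 9.80665 = 15162.061565 m/s
mass ratio = exp(dv/ve) = exp(2178.1/15162.061565) = 1.15448529
m_prop = m_dry * (mr - 1) = 975.7 * (1.15448529 - 1)
m_prop = 150.7313 kg

150.7313 kg


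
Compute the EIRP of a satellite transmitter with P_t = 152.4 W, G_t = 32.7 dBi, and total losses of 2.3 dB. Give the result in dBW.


Pt = 152.4 W = 21.8298 dBW
EIRP = Pt_dBW + Gt - losses = 21.8298 + 32.7 - 2.3 = 52.2298 dBW

52.2298 dBW


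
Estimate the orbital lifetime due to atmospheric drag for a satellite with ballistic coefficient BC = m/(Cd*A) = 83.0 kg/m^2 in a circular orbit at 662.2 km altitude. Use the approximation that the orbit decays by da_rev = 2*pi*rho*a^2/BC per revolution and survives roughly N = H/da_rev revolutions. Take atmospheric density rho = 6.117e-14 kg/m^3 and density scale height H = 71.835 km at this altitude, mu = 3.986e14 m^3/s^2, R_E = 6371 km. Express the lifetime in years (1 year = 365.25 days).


a = R_E + alt = 7033.2000 km = 7.0332e+06 m
da_rev = 2*pi*rho*a^2/BC = 2*pi*6.117e-14*(7.0332e+06)^2/83.0 = 0.229058383 m per revolution
N = H/da_rev = 71835.0000 m / 0.229058383 m = 313610.0017 revolutions
P = 2*pi*sqrt(a^3/mu) = 5870.0348 s
lifetime = N*P = 313610.0017 * 5870.0348 = 1.8409016e+09 s = 21306.7316 days
years = 21306.7316 / 365.25 = 58.3347 years

58.3347 years


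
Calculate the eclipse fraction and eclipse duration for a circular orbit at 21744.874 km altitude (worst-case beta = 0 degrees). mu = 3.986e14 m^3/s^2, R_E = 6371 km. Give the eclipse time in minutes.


r = 28115.8740 km
T = 781.9651 min
Eclipse fraction = arcsin(R_E/r)/pi = arcsin(6371.0000/28115.8740)/pi
= arcsin(0.226598)/pi = 0.07276035
Eclipse duration = 0.07276035 * 781.9651 = 56.8960 min

56.8960 minutes


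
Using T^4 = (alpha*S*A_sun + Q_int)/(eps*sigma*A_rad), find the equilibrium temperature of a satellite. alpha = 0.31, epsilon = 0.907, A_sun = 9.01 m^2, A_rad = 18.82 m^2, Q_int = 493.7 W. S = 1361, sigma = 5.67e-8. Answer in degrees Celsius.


Numerator = alpha*S*A_sun + Q_int = 0.31*1361*9.01 + 493.7 = 4295.1091 W
Denominator = eps*sigma*A_rad = 0.907*5.67e-8*18.82 = 9.6785426e-07 W/K^4
T^4 = 4.4377643e+09 K^4
T = 258.1018 K = -15.0482 C

-15.0482 degrees Celsius


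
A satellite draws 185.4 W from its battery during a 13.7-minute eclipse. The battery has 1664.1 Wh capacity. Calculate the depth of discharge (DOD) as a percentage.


E_used = P * t / 60 = 185.4 * 13.7 / 60 = 42.3330 Wh
DOD = E_used / E_total * 100 = 42.3330 / 1664.1 * 100
DOD = 2.5439 %

2.5439 %


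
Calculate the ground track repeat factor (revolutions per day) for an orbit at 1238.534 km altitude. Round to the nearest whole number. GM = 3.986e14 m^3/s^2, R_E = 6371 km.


r = 7.609534e+06 m
T = 2*pi*sqrt(r^3/mu) = 6606.1482 s = 110.1025 min
revs/day = 1440 / 110.1025 = 13.0787
Rounded: 13 revolutions per day

13 revolutions per day


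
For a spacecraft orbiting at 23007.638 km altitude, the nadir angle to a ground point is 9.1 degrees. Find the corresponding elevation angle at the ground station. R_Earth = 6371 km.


r = R_E + alt = 29378.6380 km
Law of sines in the satellite / Earth-center / ground-point triangle:
  sin(nadir)/R_E = sin(90 + el)/r  =>  cos(el) = (r/R_E)*sin(nadir)
cos(el) = (29378.6380 / 6371.0000) * sin(9.1 deg) = 0.7293154
el = arccos(0.7293154) = 43.1710 deg
(Earth-central angle = 90 - nadir - el = 37.7290 deg)

43.1710 degrees


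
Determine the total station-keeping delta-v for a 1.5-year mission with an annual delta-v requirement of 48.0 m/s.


dV = rate * years = 48.0 * 1.5
dV = 72.0000 m/s

72.0000 m/s


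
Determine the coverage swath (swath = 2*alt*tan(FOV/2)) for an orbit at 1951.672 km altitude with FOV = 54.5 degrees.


FOV = 54.5 deg = 0.9512044 rad
swath = 2 * alt * tan(FOV/2) = 2 * 1951.672 * tan(0.4756022)
swath = 2 * 1951.672 * 0.5150338
swath = 2010.3543 km

2010.3543 km


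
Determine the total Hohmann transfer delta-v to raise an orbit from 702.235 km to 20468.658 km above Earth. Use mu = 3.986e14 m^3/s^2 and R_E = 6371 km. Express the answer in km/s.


r1 = 7073.2350 km = 7.073235e+06 m
r2 = 26839.6580 km = 2.6839658e+07 m
dv1 = sqrt(mu/r1)*(sqrt(2*r2/(r1+r2)) - 1) = 1937.6547 m/s
dv2 = sqrt(mu/r2)*(1 - sqrt(2*r1/(r1+r2))) = 1364.7379 m/s
total dv = |dv1| + |dv2| = 1937.6547 + 1364.7379 = 3302.3926 m/s = 3.3024 km/s

3.3024 km/s


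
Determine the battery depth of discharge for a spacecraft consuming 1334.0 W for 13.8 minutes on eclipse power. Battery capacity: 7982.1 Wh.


E_used = P * t / 60 = 1334.0 * 13.8 / 60 = 306.8200 Wh
DOD = E_used / E_total * 100 = 306.8200 / 7982.1 * 100
DOD = 3.8439 %

3.8439 %


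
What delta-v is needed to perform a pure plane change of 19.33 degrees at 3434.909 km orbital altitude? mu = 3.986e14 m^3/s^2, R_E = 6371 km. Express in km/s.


r = 9805.9090 km = 9.805909e+06 m
V = sqrt(mu/r) = 6375.6537 m/s
di = 19.33 deg = 0.3373721 rad
dV = 2*V*sin(di/2) = 2*6375.6537*sin(0.1686861)
dV = 2140.7815 m/s = 2.1408 km/s

2.1408 km/s


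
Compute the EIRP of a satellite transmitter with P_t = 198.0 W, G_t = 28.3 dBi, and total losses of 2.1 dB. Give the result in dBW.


Pt = 198.0 W = 22.9667 dBW
EIRP = Pt_dBW + Gt - losses = 22.9667 + 28.3 - 2.1 = 49.1667 dBW

49.1667 dBW


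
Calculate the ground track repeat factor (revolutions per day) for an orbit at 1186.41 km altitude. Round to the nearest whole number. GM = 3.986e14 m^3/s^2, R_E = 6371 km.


r = 7.55741e+06 m
T = 2*pi*sqrt(r^3/mu) = 6538.3881 s = 108.9731 min
revs/day = 1440 / 108.9731 = 13.2143
Rounded: 13 revolutions per day

13 revolutions per day


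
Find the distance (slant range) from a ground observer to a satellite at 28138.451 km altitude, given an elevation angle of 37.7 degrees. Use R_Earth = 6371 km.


h = 28138.451 km, el = 37.7 deg
d = -R_E*sin(el) + sqrt((R_E*sin(el))^2 + 2*R_E*h + h^2)
d = -6371.0000*sin(0.6579891) + sqrt((6371.0000*0.611527)^2 + 2*6371.0000*28138.451 + 28138.451^2)
d = 30243.2595 km

30243.2595 km


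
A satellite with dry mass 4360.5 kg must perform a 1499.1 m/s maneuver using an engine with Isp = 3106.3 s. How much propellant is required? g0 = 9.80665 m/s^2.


ve = Isp * g0 = 3106.3 * 9.80665 = 30462.396895 m/s
mass ratio = exp(dv/ve) = exp(1499.1/30462.396895) = 1.05044249
m_prop = m_dry * (mr - 1) = 4360.5 * (1.05044249 - 1)
m_prop = 219.9545 kg

219.9545 kg


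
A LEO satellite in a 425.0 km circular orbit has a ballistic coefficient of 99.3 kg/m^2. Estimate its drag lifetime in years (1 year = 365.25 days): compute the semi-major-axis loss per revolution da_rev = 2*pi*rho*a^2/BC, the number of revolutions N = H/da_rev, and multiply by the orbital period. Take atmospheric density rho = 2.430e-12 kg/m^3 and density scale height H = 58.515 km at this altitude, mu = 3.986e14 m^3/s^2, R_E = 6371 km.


a = R_E + alt = 6796.0000 km = 6.796e+06 m
da_rev = 2*pi*rho*a^2/BC = 2*pi*2.430e-12*(6.796e+06)^2/99.3 = 7.101394 m per revolution
N = H/da_rev = 58515.0000 m / 7.101394 m = 8239.9310 revolutions
P = 2*pi*sqrt(a^3/mu) = 5575.5957 s
lifetime = N*P = 8239.9310 * 5575.5957 = 4.5942524e+07 s = 531.7422 days
years = 531.7422 / 365.25 = 1.4558 years

1.4558 years


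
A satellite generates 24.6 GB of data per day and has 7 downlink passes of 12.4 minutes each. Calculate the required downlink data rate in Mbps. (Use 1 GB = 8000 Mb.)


total contact time = 7 * 12.4 * 60 = 5208.0000 s
data = 24.6 GB = 196800.0000 Mb
rate = 196800.0000 / 5208.0000 = 37.7880 Mbps

37.7880 Mbps


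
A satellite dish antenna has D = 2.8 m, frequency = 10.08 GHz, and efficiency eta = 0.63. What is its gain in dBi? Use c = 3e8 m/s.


lambda = c/f = 3e8 / 1.008e+10 = 0.0297619 m
G = eta*(pi*D/lambda)^2 = 0.63*(pi*2.8/0.0297619)^2
G = 55034.4857 (linear)
G = 10*log10(55034.4857) = 47.4063 dBi

47.4063 dBi


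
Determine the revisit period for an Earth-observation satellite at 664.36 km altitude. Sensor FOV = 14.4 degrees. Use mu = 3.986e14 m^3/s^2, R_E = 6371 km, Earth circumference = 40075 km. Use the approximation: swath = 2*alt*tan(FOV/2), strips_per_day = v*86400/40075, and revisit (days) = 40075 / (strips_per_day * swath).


swath = 2*664.36*tan(0.1256637) = 167.8564 km
v = sqrt(mu/r) = 7527.0618 m/s = 7.5271 km/s
strips/day = v*86400/40075 = 7.5271*86400/40075 = 16.2280
coverage/day = strips * swath = 16.2280 * 167.8564 = 2723.9776 km
revisit = 40075 / 2723.9776 = 14.7119 days

14.7119 days


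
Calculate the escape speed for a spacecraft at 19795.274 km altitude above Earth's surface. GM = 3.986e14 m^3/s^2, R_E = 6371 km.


r = 6371.0 + 19795.274 = 26166.2740 km = 2.6166274e+07 m
v_esc = sqrt(2*mu/r) = sqrt(2*3.986e14 / 2.6166274e+07)
v_esc = 5519.6648 m/s = 5.5197 km/s

5.5197 km/s


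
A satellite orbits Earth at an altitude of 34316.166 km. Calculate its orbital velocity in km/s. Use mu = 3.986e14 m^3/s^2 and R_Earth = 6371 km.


r = R_E + alt = 6371.0 + 34316.166 = 40687.1660 km = 4.0687166e+07 m
v = sqrt(mu/r) = sqrt(3.986e14 / 4.0687166e+07) = 3129.9682 m/s = 3.1300 km/s

3.1300 km/s


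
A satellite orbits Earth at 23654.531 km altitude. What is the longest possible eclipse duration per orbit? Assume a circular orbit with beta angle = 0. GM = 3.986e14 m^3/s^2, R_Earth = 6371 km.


r = 30025.5310 km
T = 862.9706 min
Eclipse fraction = arcsin(R_E/r)/pi = arcsin(6371.0000/30025.5310)/pi
= arcsin(0.2121861)/pi = 0.0680583
Eclipse duration = 0.0680583 * 862.9706 = 58.7323 min

58.7323 minutes


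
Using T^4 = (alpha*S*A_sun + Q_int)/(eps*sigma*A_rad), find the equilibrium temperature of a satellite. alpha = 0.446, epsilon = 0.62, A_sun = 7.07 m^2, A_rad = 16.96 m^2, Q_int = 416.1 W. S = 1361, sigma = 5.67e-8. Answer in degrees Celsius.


Numerator = alpha*S*A_sun + Q_int = 0.446*1361*7.07 + 416.1 = 4707.6324 W
Denominator = eps*sigma*A_rad = 0.62*5.67e-8*16.96 = 5.9621184e-07 W/K^4
T^4 = 7.8959056e+09 K^4
T = 298.0921 K = 24.9421 C

24.9421 degrees Celsius


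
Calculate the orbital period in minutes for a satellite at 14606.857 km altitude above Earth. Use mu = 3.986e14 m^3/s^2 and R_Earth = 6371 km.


r = 20977.8570 km = 2.0977857e+07 m
T = 2*pi*sqrt(r^3/mu) = 2*pi*sqrt(9.2317357e+21 / 3.986e14)
T = 30237.9888 s = 503.9665 min

503.9665 minutes


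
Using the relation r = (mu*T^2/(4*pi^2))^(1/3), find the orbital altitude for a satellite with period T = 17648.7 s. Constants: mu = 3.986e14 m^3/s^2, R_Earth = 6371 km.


T = 17648.7 s
r = (mu*T^2/(4*pi^2))^(1/3) = (3.986e14 * 17648.7^2 / (4*pi^2))^(1/3)
r = 1.4651013e+07 m = 14651.0134 km
alt = r - R_E = 14651.0134 - 6371 = 8280.0134 km

8280.0134 km


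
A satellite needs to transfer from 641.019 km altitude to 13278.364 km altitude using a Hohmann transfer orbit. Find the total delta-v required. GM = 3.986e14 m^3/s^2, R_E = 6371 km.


r1 = 7012.0190 km = 7.012019e+06 m
r2 = 19649.3640 km = 1.9649364e+07 m
dv1 = sqrt(mu/r1)*(sqrt(2*r2/(r1+r2)) - 1) = 1614.0859 m/s
dv2 = sqrt(mu/r2)*(1 - sqrt(2*r1/(r1+r2))) = 1237.4065 m/s
total dv = |dv1| + |dv2| = 1614.0859 + 1237.4065 = 2851.4924 m/s = 2.8515 km/s

2.8515 km/s


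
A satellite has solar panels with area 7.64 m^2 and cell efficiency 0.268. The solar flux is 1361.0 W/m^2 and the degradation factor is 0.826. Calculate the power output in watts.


P = area * eta * S * degradation
P = 7.64 * 0.268 * 1361.0 * 0.826
P = 2301.7933 W

2301.7933 W


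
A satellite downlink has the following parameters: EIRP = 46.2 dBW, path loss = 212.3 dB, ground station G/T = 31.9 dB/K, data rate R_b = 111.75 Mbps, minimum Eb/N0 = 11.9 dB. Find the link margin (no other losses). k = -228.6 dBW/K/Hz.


C/N0 = EIRP - FSPL + G/T - k = 46.2 - 212.3 + 31.9 - (-228.6)
C/N0 = 94.4000 dB-Hz
R_b = 111.75 Mbps = 1.1175e+08 bps -> 10*log10(R_b) = 80.4825 dB-Hz
Eb/N0 = C/N0 - 10*log10(R_b) = 94.4000 - 80.4825 = 13.9175 dB
Margin = Eb/N0 - Eb/N0_req = 13.9175 - 11.9 = 2.0175 dB (link closes)

2.0175 dB


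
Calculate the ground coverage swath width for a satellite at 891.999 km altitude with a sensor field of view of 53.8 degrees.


FOV = 53.8 deg = 0.9389871 rad
swath = 2 * alt * tan(FOV/2) = 2 * 891.999 * tan(0.4694936)
swath = 2 * 891.999 * 0.507329
swath = 905.0738 km

905.0738 km


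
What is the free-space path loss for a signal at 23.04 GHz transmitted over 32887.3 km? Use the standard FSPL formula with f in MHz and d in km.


f = 23.04 GHz = 23040.0000 MHz
d = 32887.3 km
FSPL = 32.44 + 20*log10(23040.0000) + 20*log10(32887.3)
FSPL = 32.44 + 87.2496 + 90.3406
FSPL = 210.0302 dB

210.0302 dB


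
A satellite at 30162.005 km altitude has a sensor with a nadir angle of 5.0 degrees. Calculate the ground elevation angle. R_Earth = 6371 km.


r = R_E + alt = 36533.0050 km
Law of sines in the satellite / Earth-center / ground-point triangle:
  sin(nadir)/R_E = sin(90 + el)/r  =>  cos(el) = (r/R_E)*sin(nadir)
cos(el) = (36533.0050 / 6371.0000) * sin(5.0 deg) = 0.4997742
el = arccos(0.4997742) = 60.0149 deg
(Earth-central angle = 90 - nadir - el = 24.9851 deg)

60.0149 degrees


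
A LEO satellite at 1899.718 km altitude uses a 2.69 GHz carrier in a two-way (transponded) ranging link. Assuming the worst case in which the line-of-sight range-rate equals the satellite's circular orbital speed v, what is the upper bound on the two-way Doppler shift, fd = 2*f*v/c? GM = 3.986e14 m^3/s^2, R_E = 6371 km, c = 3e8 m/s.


r = 8.270718e+06 m
v = sqrt(mu/r) = 6942.1987 m/s (worst-case radial velocity)
f = 2.69 GHz = 2.69e+09 Hz
fd = 2*f*v/c = 2*2.69e+09*6942.1987/3.0e+08
fd = 124496.7635 Hz

124496.7635 Hz


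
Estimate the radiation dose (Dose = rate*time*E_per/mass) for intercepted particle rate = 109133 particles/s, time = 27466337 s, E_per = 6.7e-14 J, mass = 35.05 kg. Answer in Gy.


Total energy deposited = rate * time * E_per
  = 109133 * 27466337 * 6.7e-14 = 0.2008314 J
Dose = E_total / mass = 0.2008314 / 35.05
Dose = 0.005729855 Gy

0.0057 Gy


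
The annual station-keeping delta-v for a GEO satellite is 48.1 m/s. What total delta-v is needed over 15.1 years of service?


dV = rate * years = 48.1 * 15.1
dV = 726.3100 m/s

726.3100 m/s


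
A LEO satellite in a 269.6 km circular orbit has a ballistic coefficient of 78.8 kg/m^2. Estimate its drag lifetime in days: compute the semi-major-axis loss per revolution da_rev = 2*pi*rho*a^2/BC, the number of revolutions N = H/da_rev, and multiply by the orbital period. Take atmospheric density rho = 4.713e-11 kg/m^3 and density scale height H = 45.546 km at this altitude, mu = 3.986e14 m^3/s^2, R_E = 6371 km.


a = R_E + alt = 6640.6000 km = 6.6406e+06 m
da_rev = 2*pi*rho*a^2/BC = 2*pi*4.713e-11*(6.6406e+06)^2/78.8 = 165.716493 m per revolution
N = H/da_rev = 45546.0000 m / 165.716493 m = 274.8429 revolutions
P = 2*pi*sqrt(a^3/mu) = 5385.4525 s
lifetime = N*P = 274.8429 * 5385.4525 = 1.4801533e+06 s = 17.1314 days

17.1314 days


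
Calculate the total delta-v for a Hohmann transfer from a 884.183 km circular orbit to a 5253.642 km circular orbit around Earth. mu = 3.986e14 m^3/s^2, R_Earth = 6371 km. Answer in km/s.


r1 = 7255.1830 km = 7.255183e+06 m
r2 = 11624.6420 km = 1.1624642e+07 m
dv1 = sqrt(mu/r1)*(sqrt(2*r2/(r1+r2)) - 1) = 813.1176 m/s
dv2 = sqrt(mu/r2)*(1 - sqrt(2*r1/(r1+r2))) = 722.1356 m/s
total dv = |dv1| + |dv2| = 813.1176 + 722.1356 = 1535.2532 m/s = 1.5353 km/s

1.5353 km/s


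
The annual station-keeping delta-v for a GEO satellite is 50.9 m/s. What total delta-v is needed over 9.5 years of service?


dV = rate * years = 50.9 * 9.5
dV = 483.5500 m/s

483.5500 m/s


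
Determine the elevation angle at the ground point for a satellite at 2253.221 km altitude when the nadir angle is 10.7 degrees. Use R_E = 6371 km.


r = R_E + alt = 8624.2210 km
Law of sines in the satellite / Earth-center / ground-point triangle:
  sin(nadir)/R_E = sin(90 + el)/r  =>  cos(el) = (r/R_E)*sin(nadir)
cos(el) = (8624.2210 / 6371.0000) * sin(10.7 deg) = 0.251331
el = arccos(0.251331) = 75.4437 deg
(Earth-central angle = 90 - nadir - el = 3.8563 deg)

75.4437 degrees


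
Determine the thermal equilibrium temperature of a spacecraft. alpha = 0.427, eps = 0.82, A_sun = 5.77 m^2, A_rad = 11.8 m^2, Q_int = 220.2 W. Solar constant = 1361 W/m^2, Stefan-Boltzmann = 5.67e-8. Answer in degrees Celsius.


Numerator = alpha*S*A_sun + Q_int = 0.427*1361*5.77 + 220.2 = 3573.4182 W
Denominator = eps*sigma*A_rad = 0.82*5.67e-8*11.8 = 5.486292e-07 W/K^4
T^4 = 6.5133576e+09 K^4
T = 284.0869 K = 10.9369 C

10.9369 degrees Celsius


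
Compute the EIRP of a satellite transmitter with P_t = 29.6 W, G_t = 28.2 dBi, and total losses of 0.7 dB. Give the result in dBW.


Pt = 29.6 W = 14.7129 dBW
EIRP = Pt_dBW + Gt - losses = 14.7129 + 28.2 - 0.7 = 42.2129 dBW

42.2129 dBW


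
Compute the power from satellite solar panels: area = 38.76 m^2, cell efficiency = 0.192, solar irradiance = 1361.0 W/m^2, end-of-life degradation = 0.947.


P = area * eta * S * degradation
P = 38.76 * 0.192 * 1361.0 * 0.947
P = 9591.6451 W

9591.6451 W


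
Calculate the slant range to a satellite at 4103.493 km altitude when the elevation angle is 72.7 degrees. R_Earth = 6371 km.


h = 4103.493 km, el = 72.7 deg
d = -R_E*sin(el) + sqrt((R_E*sin(el))^2 + 2*R_E*h + h^2)
d = -6371.0000*sin(1.2689) + sqrt((6371.0000*0.9547608)^2 + 2*6371.0000*4103.493 + 4103.493^2)
d = 4218.9464 km

4218.9464 km


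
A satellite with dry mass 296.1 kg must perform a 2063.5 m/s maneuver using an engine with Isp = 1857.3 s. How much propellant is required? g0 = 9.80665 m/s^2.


ve = Isp * g0 = 1857.3 * 9.80665 = 18213.891045 m/s
mass ratio = exp(dv/ve) = exp(2063.5/18213.891045) = 1.11995964
m_prop = m_dry * (mr - 1) = 296.1 * (1.11995964 - 1)
m_prop = 35.5201 kg

35.5201 kg


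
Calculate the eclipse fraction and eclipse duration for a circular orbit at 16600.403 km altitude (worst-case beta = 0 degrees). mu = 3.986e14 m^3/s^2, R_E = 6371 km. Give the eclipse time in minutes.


r = 22971.4030 km
T = 577.4857 min
Eclipse fraction = arcsin(R_E/r)/pi = arcsin(6371.0000/22971.4030)/pi
= arcsin(0.2773448)/pi = 0.08945444
Eclipse duration = 0.08945444 * 577.4857 = 51.6587 min

51.6587 minutes


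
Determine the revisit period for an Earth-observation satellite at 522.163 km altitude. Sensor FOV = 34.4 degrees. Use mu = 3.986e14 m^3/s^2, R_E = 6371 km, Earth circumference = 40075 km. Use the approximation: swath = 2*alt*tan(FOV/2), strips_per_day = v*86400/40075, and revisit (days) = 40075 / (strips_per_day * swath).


swath = 2*522.163*tan(0.3001966) = 323.2729 km
v = sqrt(mu/r) = 7604.3023 m/s = 7.6043 km/s
strips/day = v*86400/40075 = 7.6043*86400/40075 = 16.3946
coverage/day = strips * swath = 16.3946 * 323.2729 = 5299.9147 km
revisit = 40075 / 5299.9147 = 7.5614 days

7.5614 days


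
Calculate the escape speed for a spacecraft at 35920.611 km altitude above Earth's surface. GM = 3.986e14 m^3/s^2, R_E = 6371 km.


r = 6371.0 + 35920.611 = 42291.6110 km = 4.2291611e+07 m
v_esc = sqrt(2*mu/r) = sqrt(2*3.986e14 / 4.2291611e+07)
v_esc = 4341.6672 m/s = 4.3417 km/s

4.3417 km/s


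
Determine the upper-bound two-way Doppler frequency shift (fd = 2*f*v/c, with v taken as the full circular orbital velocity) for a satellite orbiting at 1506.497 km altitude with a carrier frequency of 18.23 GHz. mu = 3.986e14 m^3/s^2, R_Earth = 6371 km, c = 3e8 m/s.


r = 7.877497e+06 m
v = sqrt(mu/r) = 7113.3557 m/s (worst-case radial velocity)
f = 18.23 GHz = 1.823e+10 Hz
fd = 2*f*v/c = 2*1.823e+10*7113.3557/3.0e+08
fd = 864509.8255 Hz

864509.8255 Hz


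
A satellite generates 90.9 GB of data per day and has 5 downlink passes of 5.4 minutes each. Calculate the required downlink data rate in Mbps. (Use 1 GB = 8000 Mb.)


total contact time = 5 * 5.4 * 60 = 1620.0000 s
data = 90.9 GB = 727200.0000 Mb
rate = 727200.0000 / 1620.0000 = 448.8889 Mbps

448.8889 Mbps


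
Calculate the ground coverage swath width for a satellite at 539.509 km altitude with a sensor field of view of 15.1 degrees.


FOV = 15.1 deg = 0.2635447 rad
swath = 2 * alt * tan(FOV/2) = 2 * 539.509 * tan(0.1317724)
swath = 2 * 539.509 * 0.1325404
swath = 143.0135 km

143.0135 km


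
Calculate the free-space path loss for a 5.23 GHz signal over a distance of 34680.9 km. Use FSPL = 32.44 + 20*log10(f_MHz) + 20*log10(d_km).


f = 5.23 GHz = 5230.0000 MHz
d = 34680.9 km
FSPL = 32.44 + 20*log10(5230.0000) + 20*log10(34680.9)
FSPL = 32.44 + 74.3700 + 90.8018
FSPL = 197.6118 dB

197.6118 dB


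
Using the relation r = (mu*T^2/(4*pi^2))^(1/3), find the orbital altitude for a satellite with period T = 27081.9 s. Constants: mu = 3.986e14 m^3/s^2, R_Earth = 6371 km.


T = 27081.9 s
r = (mu*T^2/(4*pi^2))^(1/3) = (3.986e14 * 27081.9^2 / (4*pi^2))^(1/3)
r = 1.94915e+07 m = 19491.5005 km
alt = r - R_E = 19491.5005 - 6371 = 13120.5005 km

13120.5005 km


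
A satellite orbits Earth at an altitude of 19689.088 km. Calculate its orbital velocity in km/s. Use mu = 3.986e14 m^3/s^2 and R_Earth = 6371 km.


r = R_E + alt = 6371.0 + 19689.088 = 26060.0880 km = 2.6060088e+07 m
v = sqrt(mu/r) = sqrt(3.986e14 / 2.6060088e+07) = 3910.9360 m/s = 3.9109 km/s

3.9109 km/s


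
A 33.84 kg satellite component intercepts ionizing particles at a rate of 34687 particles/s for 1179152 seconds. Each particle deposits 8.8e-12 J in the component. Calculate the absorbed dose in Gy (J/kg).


Total energy deposited = rate * time * E_per
  = 34687 * 1179152 * 8.8e-12 = 0.359931 J
Dose = E_total / mass = 0.359931 / 33.84
Dose = 0.01063626 Gy

0.0106 Gy


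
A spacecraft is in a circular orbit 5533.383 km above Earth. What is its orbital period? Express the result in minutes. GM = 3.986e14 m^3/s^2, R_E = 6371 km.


r = 11904.3830 km = 1.1904383e+07 m
T = 2*pi*sqrt(r^3/mu) = 2*pi*sqrt(1.6870217e+21 / 3.986e14)
T = 12926.2204 s = 215.4370 min

215.4370 minutes


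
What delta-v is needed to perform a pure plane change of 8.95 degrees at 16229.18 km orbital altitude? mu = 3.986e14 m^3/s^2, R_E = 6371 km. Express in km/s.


r = 22600.1800 km = 2.260018e+07 m
V = sqrt(mu/r) = 4199.6461 m/s
di = 8.95 deg = 0.156207 rad
dV = 2*V*sin(di/2) = 2*4199.6461*sin(0.07810348)
dV = 655.3472 m/s = 0.6553472 km/s

0.6553 km/s


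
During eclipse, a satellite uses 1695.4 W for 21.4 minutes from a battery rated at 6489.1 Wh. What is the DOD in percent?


E_used = P * t / 60 = 1695.4 * 21.4 / 60 = 604.6927 Wh
DOD = E_used / E_total * 100 = 604.6927 / 6489.1 * 100
DOD = 9.3186 %

9.3186 %


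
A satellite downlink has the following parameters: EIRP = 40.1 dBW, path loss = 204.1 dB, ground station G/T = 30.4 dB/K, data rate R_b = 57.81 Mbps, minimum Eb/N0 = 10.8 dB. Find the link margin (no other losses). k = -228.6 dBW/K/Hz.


C/N0 = EIRP - FSPL + G/T - k = 40.1 - 204.1 + 30.4 - (-228.6)
C/N0 = 95.0000 dB-Hz
R_b = 57.81 Mbps = 5.781e+07 bps -> 10*log10(R_b) = 77.6200 dB-Hz
Eb/N0 = C/N0 - 10*log10(R_b) = 95.0000 - 77.6200 = 17.3800 dB
Margin = Eb/N0 - Eb/N0_req = 17.3800 - 10.8 = 6.5800 dB (link closes)

6.5800 dB


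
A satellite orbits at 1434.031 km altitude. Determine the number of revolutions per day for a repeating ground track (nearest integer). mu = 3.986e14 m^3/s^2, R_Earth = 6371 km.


r = 7.805031e+06 m
T = 2*pi*sqrt(r^3/mu) = 6862.3548 s = 114.3726 min
revs/day = 1440 / 114.3726 = 12.5904
Rounded: 13 revolutions per day

13 revolutions per day


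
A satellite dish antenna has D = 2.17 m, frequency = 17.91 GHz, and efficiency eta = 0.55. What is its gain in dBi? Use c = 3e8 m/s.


lambda = c/f = 3e8 / 1.791e+10 = 0.01675042 m
G = eta*(pi*D/lambda)^2 = 0.55*(pi*2.17/0.01675042)^2
G = 91102.5566 (linear)
G = 10*log10(91102.5566) = 49.5953 dBi

49.5953 dBi


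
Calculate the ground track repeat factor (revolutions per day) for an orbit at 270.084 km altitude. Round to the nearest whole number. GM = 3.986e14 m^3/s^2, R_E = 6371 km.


r = 6.641084e+06 m
T = 2*pi*sqrt(r^3/mu) = 5386.0413 s = 89.7674 min
revs/day = 1440 / 89.7674 = 16.0415
Rounded: 16 revolutions per day

16 revolutions per day


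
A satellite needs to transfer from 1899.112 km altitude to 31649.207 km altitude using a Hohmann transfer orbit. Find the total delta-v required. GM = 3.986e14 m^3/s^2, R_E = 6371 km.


r1 = 8270.1120 km = 8.270112e+06 m
r2 = 38020.2070 km = 3.8020207e+07 m
dv1 = sqrt(mu/r1)*(sqrt(2*r2/(r1+r2)) - 1) = 1955.4998 m/s
dv2 = sqrt(mu/r2)*(1 - sqrt(2*r1/(r1+r2))) = 1302.4124 m/s
total dv = |dv1| + |dv2| = 1955.4998 + 1302.4124 = 3257.9122 m/s = 3.2579 km/s

3.2579 km/s


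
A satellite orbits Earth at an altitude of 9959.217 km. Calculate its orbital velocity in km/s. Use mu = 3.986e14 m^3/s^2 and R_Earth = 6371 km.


r = R_E + alt = 6371.0 + 9959.217 = 16330.2170 km = 1.6330217e+07 m
v = sqrt(mu/r) = sqrt(3.986e14 / 1.6330217e+07) = 4940.5201 m/s = 4.9405 km/s

4.9405 km/s


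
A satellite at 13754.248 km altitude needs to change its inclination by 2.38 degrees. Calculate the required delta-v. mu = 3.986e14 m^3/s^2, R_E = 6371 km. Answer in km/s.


r = 20125.2480 km = 2.0125248e+07 m
V = sqrt(mu/r) = 4450.3895 m/s
di = 2.38 deg = 0.04153884 rad
dV = 2*V*sin(di/2) = 2*4450.3895*sin(0.02076942)
dV = 184.8507 m/s = 0.1848507 km/s

0.1849 km/s


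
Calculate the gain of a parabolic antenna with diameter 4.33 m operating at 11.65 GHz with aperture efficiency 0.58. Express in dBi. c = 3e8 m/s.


lambda = c/f = 3e8 / 1.165e+10 = 0.02575107 m
G = eta*(pi*D/lambda)^2 = 0.58*(pi*4.33/0.02575107)^2
G = 161850.0631 (linear)
G = 10*log10(161850.0631) = 52.0911 dBi

52.0911 dBi


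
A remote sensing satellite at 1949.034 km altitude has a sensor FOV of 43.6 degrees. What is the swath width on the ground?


FOV = 43.6 deg = 0.7609636 rad
swath = 2 * alt * tan(FOV/2) = 2 * 1949.034 * tan(0.3804818)
swath = 2 * 1949.034 * 0.3999715
swath = 1559.1160 km

1559.1160 km


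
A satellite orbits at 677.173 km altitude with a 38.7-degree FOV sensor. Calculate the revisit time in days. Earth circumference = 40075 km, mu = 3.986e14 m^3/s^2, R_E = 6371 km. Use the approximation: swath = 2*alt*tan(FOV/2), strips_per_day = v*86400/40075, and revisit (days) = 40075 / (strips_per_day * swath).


swath = 2*677.173*tan(0.3377212) = 475.6125 km
v = sqrt(mu/r) = 7520.2169 m/s = 7.5202 km/s
strips/day = v*86400/40075 = 7.5202*86400/40075 = 16.2133
coverage/day = strips * swath = 16.2133 * 475.6125 = 7711.2327 km
revisit = 40075 / 7711.2327 = 5.1970 days

5.1970 days


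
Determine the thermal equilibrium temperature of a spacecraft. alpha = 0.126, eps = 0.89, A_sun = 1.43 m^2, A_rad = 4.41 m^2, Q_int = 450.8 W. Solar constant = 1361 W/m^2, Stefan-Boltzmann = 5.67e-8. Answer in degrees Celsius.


Numerator = alpha*S*A_sun + Q_int = 0.126*1361*1.43 + 450.8 = 696.0250 W
Denominator = eps*sigma*A_rad = 0.89*5.67e-8*4.41 = 2.2254183e-07 W/K^4
T^4 = 3.1276142e+09 K^4
T = 236.4848 K = -36.6652 C

-36.6652 degrees Celsius


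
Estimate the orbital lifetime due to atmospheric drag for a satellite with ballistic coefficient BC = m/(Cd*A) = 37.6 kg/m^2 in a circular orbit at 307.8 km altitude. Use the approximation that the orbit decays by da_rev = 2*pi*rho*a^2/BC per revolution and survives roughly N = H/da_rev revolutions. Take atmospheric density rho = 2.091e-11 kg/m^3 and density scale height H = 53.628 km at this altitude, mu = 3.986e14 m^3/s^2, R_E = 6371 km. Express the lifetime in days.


a = R_E + alt = 6678.8000 km = 6.6788e+06 m
da_rev = 2*pi*rho*a^2/BC = 2*pi*2.091e-11*(6.6788e+06)^2/37.6 = 155.862965 m per revolution
N = H/da_rev = 53628.0000 m / 155.862965 m = 344.0715 revolutions
P = 2*pi*sqrt(a^3/mu) = 5431.9890 s
lifetime = N*P = 344.0715 * 5431.9890 = 1.8689924e+06 s = 21.6319 days

21.6319 days
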